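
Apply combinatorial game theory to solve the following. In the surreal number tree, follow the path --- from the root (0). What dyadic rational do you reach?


Sign expansion: ---
Rule: track bounds (lo, hi), initially (-inf, +inf). On '+', the current value becomes lo and we move to the simplest number in (value, hi): value + 1 if hi = +inf, otherwise the midpoint (value + hi)/2. On '-', the current value becomes hi and we move to value - 1 if lo = -inf, otherwise the midpoint (lo + value)/2.
Start at 0.
Step 1: sign = -, move left. Bounds: (-inf, 0). Value = -1
Step 2: sign = -, move left. Bounds: (-inf, -1). Value = -2
Step 3: sign = -, move left. Bounds: (-inf, -2). Value = -3
The surreal number with sign expansion --- is -3.

-3


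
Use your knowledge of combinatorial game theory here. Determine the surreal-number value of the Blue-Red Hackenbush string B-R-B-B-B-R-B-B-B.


Edges (from ground): B-R-B-B-B-R-B-B-B
By Berlekamp's sign-expansion rule, a Blue-Red Hackenbush stalk has the value of the surreal number whose sign sequence is the edge sequence with B -> + and R -> -.
Sign sequence: +-+++-+++
Trace the sign expansion in the surreal number tree, starting from 0:
Edge 1: B (sign +) -> bounds (0, +inf), value = 1
Edge 2: R (sign -) -> bounds (0, 1), value = 1/2
Edge 3: B (sign +) -> bounds (1/2, 1), value = 3/4
Edge 4: B (sign +) -> bounds (3/4, 1), value = 7/8
Edge 5: B (sign +) -> bounds (7/8, 1), value = 15/16
Edge 6: R (sign -) -> bounds (7/8, 15/16), value = 29/32
Edge 7: B (sign +) -> bounds (29/32, 15/16), value = 59/64
Edge 8: B (sign +) -> bounds (59/64, 15/16), value = 119/128
Edge 9: B (sign +) -> bounds (119/128, 15/16), value = 239/256
Game value = 239/256

239/256


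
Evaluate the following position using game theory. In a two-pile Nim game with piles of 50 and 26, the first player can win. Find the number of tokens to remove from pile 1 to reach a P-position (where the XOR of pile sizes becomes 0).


Piles: 50 and 26
Current XOR: 50 XOR 26 = 40 (non-zero, so this is an N-position).
To make the XOR zero, we need to find a move that balances the piles.
For pile 1 (size 50): target = 50 XOR 40 = 26
We reduce pile 1 from 50 to 26.
Tokens removed: 50 - 26 = 24
Verification: 26 XOR 26 = 0

24


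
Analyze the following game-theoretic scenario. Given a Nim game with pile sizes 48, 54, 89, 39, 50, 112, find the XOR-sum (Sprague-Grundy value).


We need the XOR (exclusive or) of all pile sizes.
After XOR-ing pile 1 (size 48): 0 XOR 48 = 48
After XOR-ing pile 2 (size 54): 48 XOR 54 = 6
After XOR-ing pile 3 (size 89): 6 XOR 89 = 95
After XOR-ing pile 4 (size 39): 95 XOR 39 = 120
After XOR-ing pile 5 (size 50): 120 XOR 50 = 74
After XOR-ing pile 6 (size 112): 74 XOR 112 = 58
The Nim-value of this position is 58.

58


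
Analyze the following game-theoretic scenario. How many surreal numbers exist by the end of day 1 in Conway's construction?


Day 0: {|} = 0 is born. Count = 1.
Day n: the number of surreal numbers born by day n is 2^(n+1) - 1.
By day 0: 2^1 - 1 = 1
By day 1: 2^2 - 1 = 3
By day 1: 3 surreal numbers.

3


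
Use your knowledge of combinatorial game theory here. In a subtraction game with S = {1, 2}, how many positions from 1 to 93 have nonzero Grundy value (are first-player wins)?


Subtraction set S = {1, 2}, so G(n) = n mod 3.
G(n) = 0 when n is a multiple of 3.
Multiples of 3 in [1, 93]: 31
N-positions (nonzero Grundy) = 93 - 31 = 62

62


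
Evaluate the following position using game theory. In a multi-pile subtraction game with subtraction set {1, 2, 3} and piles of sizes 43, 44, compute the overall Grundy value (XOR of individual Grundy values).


Subtraction set: {1, 2, 3}
For this subtraction set, G(n) = n mod 4 (period = max + 1 = 4).
Pile 1 (size 43): G(43) = 43 mod 4 = 3
Pile 2 (size 44): G(44) = 44 mod 4 = 0
Total Grundy value = XOR of all: 3 XOR 0 = 3

3


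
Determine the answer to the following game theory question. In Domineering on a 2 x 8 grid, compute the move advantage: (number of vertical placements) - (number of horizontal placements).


Board is 2 x 8 (rows x cols).
Left (vertical) placements: (rows-1) * cols = 1 * 8 = 8
Right (horizontal) placements: rows * (cols-1) = 2 * 7 = 14
Advantage = Left - Right = 8 - 14 = -6

-6


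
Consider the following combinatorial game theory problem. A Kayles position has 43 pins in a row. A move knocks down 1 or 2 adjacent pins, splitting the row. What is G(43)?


Kayles: a move removes 1 or 2 adjacent pins from a contiguous row.
Removing pins from a row of k leaves two independent rows (a, b) with a + b = k - 1 (one pin) or a + b = k - 2 (two pins); an end removal gives a = 0.
By Sprague-Grundy, G(k) = mex{ G(a) XOR G(b) } over all these splits. G(0) = 0.
G(1): splits (0,0):0^0=0 -> mex({0}) = 1
G(2): splits (0,1):0^1=1 (0,0):0^0=0 -> mex({0, 1}) = 2
G(3): splits (0,2):0^2=2 (1,1):1^1=0 (0,1):0^1=1 -> mex({0, 1, 2}) = 3
G(4): splits (0,3):0^3=3 (1,2):1^2=3 (0,2):0^2=2 (1,1):1^1=0 -> mex({0, 2, 3}) = 1
G(5): splits (0,4):0^1=1 (1,3):1^3=2 (2,2):2^2=0 (0,3):0^3=3 (1,2):1^2=3 -> mex({0, 1, 2, 3}) = 4
G(6) = mex({0, 1, 2, 4}) = 3
G(7) = mex({0, 1, 3, 4, 5}) = 2
G(8) = mex({0, 2, 3, 5, 6}) = 1
G(9) = mex({0, 1, 2, 3, 6, 7}) = 4
G(10) = mex({0, 1, 3, 4, 5, 7}) = 2
G(11) = mex({0, 1, 2, 3, 4, 5}) = 6
G(12) = mex({0, 1, 2, 3, 5, 6, 7}) = 4
G(13) = mex({0, 2, 3, 4, 6, 7}) = 1
G(14) = mex({0, 1, 4, 5, 6, 7}) = 2
G(15) = mex({0, 1, 2, 3, 4, 5, 6}) = 7
G(16) = mex({0, 2, 3, 5, 6, 7}) = 1
G(17) = mex({0, 1, 2, 3, 5, 6, 7}) = 4
G(18) = mex({0, 1, 2, 4, 5, 6}) = 3
G(19) = mex({0, 1, 3, 4, 5, 7}) = 2
G(20) = mex({0, 2, 3, 4, 5, 6, 7}) = 1
G(21) = mex({0, 1, 2, 3, 5, 6, 7}) = 4
G(22) = mex({0, 1, 2, 3, 4, 5, 7}) = 6
G(23) = mex({0, 1, 2, 3, 4, 5, 6}) = 7
G(24) = mex({0, 1, 2, 3, 5, 6, 7}) = 4
G(25) = mex({0, 2, 3, 4, 6, 7}) = 1
G(26) = mex({0, 1, 3, 4, 5, 6, 7}) = 2
G(27) = mex({0, 1, 2, 3, 4, 5, 6, 7}) = 8
G(28) = mex({0, 1, 2, 3, 4, 6, 7, 8}) = 5
G(29) = mex({0, 1, 2, 3, 5, 6, 7, 8, 9}) = 4
G(30) = mex({0, 1, 2, 3, 4, 5, 6, 9, 10}) = 7
G(31) = mex({0, 1, 3, 4, 5, 7, 10, 11}) = 2
G(32) = mex({0, 2, 3, 4, 5, 6, 7, 9, 11}) = 1
G(33) = mex({0, 1, 2, 3, 4, 5, 6, 7, 9, 12}) = 8
G(34) = mex({0, 1, 2, 3, 4, 5, 7, 8, 11, 12}) = 6
G(35) = mex({0, 1, 2, 3, 4, 5, 6, 8, 9, 10, 11}) = 7
G(36) = mex({0, 1, 2, 3, 5, 6, 7, 9, 10}) = 4
G(37) = mex({0, 2, 3, 4, 6, 7, 9, 10, 11, 12}) = 1
G(38) = mex({0, 1, 3, 4, 5, 6, 7, 9, 10, 11, 12}) = 2
G(39) = mex({0, 1, 2, 4, 5, 6, 7, 9, 10, 12, 14}) = 3
G(40) = mex({0, 2, 3, 4, 6, 7, 11, 12, 14}) = 1
G(41) = mex({0, 1, 2, 3, 5, 6, 7, 9, 10, 11, 12}) = 4
G(42) = mex({0, 1, 2, 3, 4, 5, 6, 9, 10}) = 7
G(43) = mex({0, 1, 3, 4, 5, 7, 9, 10, 12, 15}) = 2
Therefore G(43) = 2.

2


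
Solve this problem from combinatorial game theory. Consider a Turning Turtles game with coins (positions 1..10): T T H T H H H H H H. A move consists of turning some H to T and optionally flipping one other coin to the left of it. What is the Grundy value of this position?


Coins: T T H T H H H H H H
Key fact: a single head at position k behaves exactly like a Nim heap of size k (turning it to T and optionally flipping a coin at j < k corresponds to moving the heap from k to j, or to 0), and heads combine as a disjunctive sum (two heads at the same place would cancel, matching j XOR j = 0). So the Nim-value is the XOR of the 1-indexed positions of the heads.
Face-up positions (1-indexed): [3, 5, 6, 7, 8, 9, 10]
XOR 0 with 3: 0 XOR 3 = 3
XOR 3 with 5: 3 XOR 5 = 6
XOR 6 with 6: 6 XOR 6 = 0
XOR 0 with 7: 0 XOR 7 = 7
XOR 7 with 8: 7 XOR 8 = 15
XOR 15 with 9: 15 XOR 9 = 6
XOR 6 with 10: 6 XOR 10 = 12
Nim-value = 12

12


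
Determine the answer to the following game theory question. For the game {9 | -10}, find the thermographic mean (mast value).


Game = {9 | -10}, a switch {a | b} with numbers a > b.
Its thermograph has left wall a - t and right wall b + t, which meet at t = (a - b)/2, where both equal (a + b)/2. So the mast (mean value) is at (a + b)/2.
Mean = (9 + (-10))/2 = -1/2 = -1/2

-1/2


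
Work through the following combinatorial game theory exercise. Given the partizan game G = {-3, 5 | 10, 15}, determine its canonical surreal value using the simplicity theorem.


Left options: {-3, 5}, max = 5
Right options: {10, 15}, min = 10
All options are numbers and max(Left) < min(Right), so by the simplicity theorem the value is the simplest (earliest-born) number strictly between 5 and 10.
Integers 6 through 9 all lie strictly between 5 and 10.
Among integers, the simplest (lowest birthday = smallest |n|; 0 is born on day 0, +-n on day n) is 6.
No non-integer in the interval can be simpler: if x is a non-integer in the interval, then floor(x) or ceil(x) also lies in the interval (the interval contains an integer), and both are proper prefixes of x's sign expansion, i.e. born earlier. So the game value is 6.
Game value = 6

6


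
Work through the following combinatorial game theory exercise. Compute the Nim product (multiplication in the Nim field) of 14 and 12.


Nim multiplication is bilinear over XOR: (u XOR v) * w = (u*w) XOR (v*w).
So we split each operand into its bit components and XOR the pairwise Nim products.
14 = 2 + 4 + 8 (as XOR of powers of 2).
12 = 4 + 8 (as XOR of powers of 2).
Using the standard Nim-product table on single bits:
  2*2 = 3,   2*4 = 8,   2*8 = 12,
  4*4 = 6,   4*8 = 11,  8*8 = 13,
and  1*x = x (identity), k*l = l*k (commutative).
Pairwise Nim products:
  2 * 4 = 8
  2 * 8 = 12
  4 * 4 = 6
  4 * 8 = 11
  8 * 4 = 11
  8 * 8 = 13
XOR them: 8 XOR 12 XOR 6 XOR 11 XOR 11 XOR 13 = 15.
Result: 14 * 12 = 15 (in Nim).

15


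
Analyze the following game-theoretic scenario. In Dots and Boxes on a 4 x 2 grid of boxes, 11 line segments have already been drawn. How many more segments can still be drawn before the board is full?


Grid: 4 x 2 boxes, i.e. 5 rows and 3 columns of dots.
Horizontal edges: (rows + 1) * cols = 5 * 2 = 10
Vertical edges: rows * (cols + 1) = 4 * 3 = 12
Total edges: 10 + 12 = 22
Edges drawn: 11
Remaining: 22 - 11 = 11

11


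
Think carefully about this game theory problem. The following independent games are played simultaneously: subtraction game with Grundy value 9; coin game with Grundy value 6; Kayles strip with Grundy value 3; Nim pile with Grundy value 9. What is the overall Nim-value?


By the Sprague-Grundy theorem, the Grundy value of a sum of games is the XOR of individual Grundy values.
subtraction game: Grundy value = 9. Running XOR: 0 XOR 9 = 9
coin game: Grundy value = 6. Running XOR: 9 XOR 6 = 15
Kayles strip: Grundy value = 3. Running XOR: 15 XOR 3 = 12
Nim pile: Grundy value = 9. Running XOR: 12 XOR 9 = 5
The combined Grundy value is 5.

5


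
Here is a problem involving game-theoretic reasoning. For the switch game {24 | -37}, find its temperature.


The game is {24 | -37}, a switch {a | b} with numbers a > b.
Cooling {a | b} by t gives {a - t | b + t}, which stops being hot when a - t = b + t, i.e. at t = (a - b)/2. So the temperature of a switch is (a - b)/2.
Temperature = (Left option - Right option) / 2
= (24 - (-37)) / 2
= 61 / 2
= 61/2

61/2


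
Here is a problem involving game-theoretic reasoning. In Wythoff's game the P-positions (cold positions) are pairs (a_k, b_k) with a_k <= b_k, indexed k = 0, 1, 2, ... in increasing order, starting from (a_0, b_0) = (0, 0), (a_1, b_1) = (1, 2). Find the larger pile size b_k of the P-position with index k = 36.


By Wythoff's theorem, a_k = floor(k * phi) and b_k = floor(k * phi^2) = a_k + k, where phi = (1 + sqrt(5))/2 is the golden ratio.
phi = (1 + sqrt(5))/2 = 1.618034
phi^2 = phi + 1 = 2.618034
k = 36
k * phi^2 = 36 * 2.618034 = 94.249224
b_36 = floor(k * phi^2) = 94 (check: a_36 + k = 58 + 36 = 94)

94


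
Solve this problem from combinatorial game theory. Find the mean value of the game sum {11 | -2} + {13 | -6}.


G1 = {11 | -2}, G2 = {13 | -6}
Each is a switch {a | b} with numbers a > b; its mean value is (a + b)/2, and mean value is additive over game sums: m(G1 + G2) = m(G1) + m(G2).
Mean of G1 = (11 + (-2))/2 = 9/2 = 9/2
Mean of G2 = (13 + (-6))/2 = 7/2 = 7/2
Mean of G1 + G2 = 9/2 + 7/2 = 8

8


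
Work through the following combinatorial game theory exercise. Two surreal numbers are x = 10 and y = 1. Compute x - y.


x = 10, y = 1
x - y = 10 - 1 = 9

9


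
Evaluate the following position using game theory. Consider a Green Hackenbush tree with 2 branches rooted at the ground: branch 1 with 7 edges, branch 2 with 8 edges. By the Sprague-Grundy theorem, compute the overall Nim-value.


The tree has 2 branches from the ground vertex.
In Green Hackenbush, the Nim-value of a simple path of length k is k.
Branch 1: length 7, Nim-value = 7
Branch 2: length 8, Nim-value = 8
Total Nim-value = XOR of all branch values:
0 XOR 7 = 7
7 XOR 8 = 15
Nim-value of the tree = 15

15


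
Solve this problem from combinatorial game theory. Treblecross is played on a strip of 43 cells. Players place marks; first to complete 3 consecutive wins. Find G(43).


Treblecross: place X on empty cells; 3-in-a-row wins.
Playing within two cells of an existing X lets the opponent win at once, so sensible play treats the cells i-2..i+2 around each X as dead. The player left with no safe cell loses, so this is a normal-play take-away game on strips of safe cells.
Placing X at cell i (0-indexed) of a strip of k safe cells leaves independent strips of sizes max(0, i-2) and max(0, k-i-3). Hence G(k) = mex{ G(max(0,i-2)) XOR G(max(0,k-i-3)) : 0 <= i < k }, with G(0) = 0.
G(1): splits (0,0):0^0=0 -> mex({0}) = 1
G(2): splits (0,0):0^0=0 -> mex({0}) = 1
G(3): splits (0,0):0^0=0 -> mex({0}) = 1
G(4): splits (0,1):0^1=1 (0,0):0^0=0 -> mex({0, 1}) = 2
G(5): splits (0,2):0^1=1 (0,1):0^1=1 (0,0):0^0=0 -> mex({0, 1}) = 2
G(6) = mex({1}) = 0
G(7) = mex({0, 1, 2}) = 3
G(8) = mex({0, 1, 2}) = 3
G(9) = mex({0, 2}) = 1
G(10) = mex({0, 2, 3}) = 1
G(11) = mex({0, 3}) = 1
G(12) = mex({1, 3}) = 0
G(13) = mex({0, 1, 2, 3}) = 4
G(14) = mex({0, 1, 2}) = 3
G(15) = mex({0, 1, 2}) = 3
G(16) = mex({0, 1, 2, 4}) = 3
G(17) = mex({0, 1, 3, 4}) = 2
G(18) = mex({0, 1, 3, 4}) = 2
G(19) = mex({0, 1, 3, 5}) = 2
G(20) = mex({0, 1, 2, 3, 5}) = 4
G(21) = mex({0, 1, 2, 3, 5}) = 4
G(22) = mex({1, 2, 6}) = 0
G(23) = mex({0, 1, 2, 3, 4, 6}) = 5
G(24) = mex({0, 1, 2, 3, 4}) = 5
G(25) = mex({0, 1, 3, 4, 7}) = 2
G(26) = mex({0, 1, 3, 4, 5, 7}) = 2
G(27) = mex({0, 1, 3, 5}) = 2
G(28) = mex({0, 1, 2, 5}) = 3
G(29) = mex({0, 1, 2, 4, 5, 6}) = 3
G(30) = mex({1, 2, 4, 6}) = 0
G(31) = mex({0, 1, 2, 3, 4, 6}) = 5
G(32) = mex({1, 2, 3, 4, 7}) = 0
G(33) = mex({0, 3, 7}) = 1
G(34) = mex({0, 2, 3, 5, 7}) = 1
G(35) = mex({0, 2, 3, 5, 6}) = 1
G(36) = mex({0, 1, 2, 5, 6}) = 3
G(37) = mex({0, 1, 2, 4, 5, 6}) = 3
G(38) = mex({0, 1, 2, 4}) = 3
G(39) = mex({0, 1, 2, 3, 4, 7}) = 5
G(40) = mex({0, 1, 2, 3, 4, 5, 7}) = 6
G(41) = mex({0, 1, 2, 3, 5, 7}) = 4
G(42) = mex({0, 1, 2, 3, 5, 6, 7}) = 4
G(43) = mex({0, 2, 3, 5, 6}) = 1
Therefore G(43) = 1.

1


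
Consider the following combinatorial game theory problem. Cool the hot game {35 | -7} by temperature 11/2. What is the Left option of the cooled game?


Original game: {35 | -7} (a switch {a | b} with a > b).
Cooling by t (for t below the temperature (a - b)/2 = 21) taxes each move by t: {a | b} cooled by t is {a - t | b + t}.
Cooling amount: t = 11/2
Cooled Left option: 35 - 11/2 = 59/2
Cooled Right option: -7 + 11/2 = -3/2
Cooled game: {59/2 | -3/2}
Left option = 59/2

59/2


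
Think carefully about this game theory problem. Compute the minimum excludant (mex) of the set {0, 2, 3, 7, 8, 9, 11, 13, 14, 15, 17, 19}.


Set = {0, 2, 3, 7, 8, 9, 11, 13, 14, 15, 17, 19}
0 is in the set.
1 is NOT in the set. This is the mex.
mex = 1

1


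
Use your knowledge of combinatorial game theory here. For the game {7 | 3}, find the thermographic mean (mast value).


Game = {7 | 3}, a switch {a | b} with numbers a > b.
Its thermograph has left wall a - t and right wall b + t, which meet at t = (a - b)/2, where both equal (a + b)/2. So the mast (mean value) is at (a + b)/2.
Mean = (7 + (3))/2 = 10/2 = 5

5


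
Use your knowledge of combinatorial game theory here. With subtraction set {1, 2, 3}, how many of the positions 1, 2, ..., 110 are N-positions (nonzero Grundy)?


Subtraction set S = {1, 2, 3}, so G(n) = n mod 4.
G(n) = 0 when n is a multiple of 4.
Multiples of 4 in [1, 110]: 27
N-positions (nonzero Grundy) = 110 - 27 = 83

83


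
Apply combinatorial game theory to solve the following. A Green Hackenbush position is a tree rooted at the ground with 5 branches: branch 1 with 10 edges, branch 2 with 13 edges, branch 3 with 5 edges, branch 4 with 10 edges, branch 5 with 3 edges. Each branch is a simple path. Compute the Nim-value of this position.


The tree has 5 branches from the ground vertex.
In Green Hackenbush, the Nim-value of a simple path of length k is k.
Branch 1: length 10, Nim-value = 10
Branch 2: length 13, Nim-value = 13
Branch 3: length 5, Nim-value = 5
Branch 4: length 10, Nim-value = 10
Branch 5: length 3, Nim-value = 3
Total Nim-value = XOR of all branch values:
0 XOR 10 = 10
10 XOR 13 = 7
7 XOR 5 = 2
2 XOR 10 = 8
8 XOR 3 = 11
Nim-value of the tree = 11

11


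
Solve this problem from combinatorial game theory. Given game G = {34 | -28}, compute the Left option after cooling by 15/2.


Original game: {34 | -28} (a switch {a | b} with a > b).
Cooling by t (for t below the temperature (a - b)/2 = 31) taxes each move by t: {a | b} cooled by t is {a - t | b + t}.
Cooling amount: t = 15/2
Cooled Left option: 34 - 15/2 = 53/2
Cooled Right option: -28 + 15/2 = -41/2
Cooled game: {53/2 | -41/2}
Left option = 53/2

53/2


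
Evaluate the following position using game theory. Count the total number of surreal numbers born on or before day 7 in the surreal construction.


Day 0: {|} = 0 is born. Count = 1.
Day n: the number of surreal numbers born by day n is 2^(n+1) - 1.
By day 0: 2^1 - 1 = 1
By day 1: 2^2 - 1 = 3
By day 2: 2^3 - 1 = 7
By day 3: 2^4 - 1 = 15
By day 4: 2^5 - 1 = 31
By day 5: 2^6 - 1 = 63
By day 6: 2^7 - 1 = 127
By day 7: 2^8 - 1 = 255
By day 7: 255 surreal numbers.

255


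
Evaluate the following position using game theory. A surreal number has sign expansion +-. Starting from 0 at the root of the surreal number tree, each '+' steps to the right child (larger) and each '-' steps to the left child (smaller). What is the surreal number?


Sign expansion: +-
Rule: track bounds (lo, hi), initially (-inf, +inf). On '+', the current value becomes lo and we move to the simplest number in (value, hi): value + 1 if hi = +inf, otherwise the midpoint (value + hi)/2. On '-', the current value becomes hi and we move to value - 1 if lo = -inf, otherwise the midpoint (lo + value)/2.
Start at 0.
Step 1: sign = +, move right. Bounds: (0, +inf). Value = 1
Step 2: sign = -, move left. Bounds: (0, 1). Value = 1/2
The surreal number with sign expansion +- is 1/2.

1/2


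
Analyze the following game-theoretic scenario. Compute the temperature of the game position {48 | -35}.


The game is {48 | -35}, a switch {a | b} with numbers a > b.
Cooling {a | b} by t gives {a - t | b + t}, which stops being hot when a - t = b + t, i.e. at t = (a - b)/2. So the temperature of a switch is (a - b)/2.
Temperature = (Left option - Right option) / 2
= (48 - (-35)) / 2
= 83 / 2
= 83/2

83/2


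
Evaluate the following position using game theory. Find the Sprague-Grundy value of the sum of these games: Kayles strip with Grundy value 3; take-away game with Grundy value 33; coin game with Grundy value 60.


By the Sprague-Grundy theorem, the Grundy value of a sum of games is the XOR of individual Grundy values.
Kayles strip: Grundy value = 3. Running XOR: 0 XOR 3 = 3
take-away game: Grundy value = 33. Running XOR: 3 XOR 33 = 34
coin game: Grundy value = 60. Running XOR: 34 XOR 60 = 30
The combined Grundy value is 30.

30


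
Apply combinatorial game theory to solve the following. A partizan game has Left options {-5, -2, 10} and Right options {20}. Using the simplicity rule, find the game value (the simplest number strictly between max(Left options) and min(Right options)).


Left options: {-5, -2, 10}, max = 10
Right options: {20}, min = 20
All options are numbers and max(Left) < min(Right), so by the simplicity theorem the value is the simplest (earliest-born) number strictly between 10 and 20.
Integers 11 through 19 all lie strictly between 10 and 20.
Among integers, the simplest (lowest birthday = smallest |n|; 0 is born on day 0, +-n on day n) is 11.
No non-integer in the interval can be simpler: if x is a non-integer in the interval, then floor(x) or ceil(x) also lies in the interval (the interval contains an integer), and both are proper prefixes of x's sign expansion, i.e. born earlier. So the game value is 11.
Game value = 11

11


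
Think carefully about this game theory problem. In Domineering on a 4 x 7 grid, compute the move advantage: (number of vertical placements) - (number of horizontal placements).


Board is 4 x 7 (rows x cols).
Left (vertical) placements: (rows-1) * cols = 3 * 7 = 21
Right (horizontal) placements: rows * (cols-1) = 4 * 6 = 24
Advantage = Left - Right = 21 - 24 = -3

-3


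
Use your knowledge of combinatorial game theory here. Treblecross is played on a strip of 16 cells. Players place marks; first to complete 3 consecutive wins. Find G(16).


Treblecross: place X on empty cells; 3-in-a-row wins.
Playing within two cells of an existing X lets the opponent win at once, so sensible play treats the cells i-2..i+2 around each X as dead. The player left with no safe cell loses, so this is a normal-play take-away game on strips of safe cells.
Placing X at cell i (0-indexed) of a strip of k safe cells leaves independent strips of sizes max(0, i-2) and max(0, k-i-3). Hence G(k) = mex{ G(max(0,i-2)) XOR G(max(0,k-i-3)) : 0 <= i < k }, with G(0) = 0.
G(1): splits (0,0):0^0=0 -> mex({0}) = 1
G(2): splits (0,0):0^0=0 -> mex({0}) = 1
G(3): splits (0,0):0^0=0 -> mex({0}) = 1
G(4): splits (0,1):0^1=1 (0,0):0^0=0 -> mex({0, 1}) = 2
G(5): splits (0,2):0^1=1 (0,1):0^1=1 (0,0):0^0=0 -> mex({0, 1}) = 2
G(6) = mex({1}) = 0
G(7) = mex({0, 1, 2}) = 3
G(8) = mex({0, 1, 2}) = 3
G(9) = mex({0, 2}) = 1
G(10) = mex({0, 2, 3}) = 1
G(11) = mex({0, 3}) = 1
G(12) = mex({1, 3}) = 0
G(13) = mex({0, 1, 2, 3}) = 4
G(14) = mex({0, 1, 2}) = 3
G(15) = mex({0, 1, 2}) = 3
G(16) = mex({0, 1, 2, 4}) = 3
Therefore G(16) = 3.

3


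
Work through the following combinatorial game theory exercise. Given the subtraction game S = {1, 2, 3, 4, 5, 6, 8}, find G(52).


The subtraction set is S = {1, 2, 3, 4, 5, 6, 8}.
G(k) = mex{ G(k - s) : s in S, s <= k }. We compute iteratively: G(0) = 0.
G(1) = mex({0}) = 1
G(2) = mex({0, 1}) = 2
G(3) = mex({0, 1, 2}) = 3
G(4) = mex({0, 1, 2, 3}) = 4
G(5) = mex({0, 1, 2, 3, 4}) = 5
G(6) = mex({0, 1, 2, 3, 4, 5}) = 6
G(7) = mex({1, 2, 3, 4, 5, 6}) = 0
G(8) = mex({0, 2, 3, 4, 5, 6}) = 1
G(9) = mex({0, 1, 3, 4, 5, 6}) = 2
G(10) = mex({0, 1, 2, 4, 5, 6}) = 3
G(11) = mex({0, 1, 2, 3, 5, 6}) = 4
G(12) = mex({0, 1, 2, 3, 4, 6}) = 5
G(13) = mex({0, 1, 2, 3, 4, 5}) = 6
G(14) = mex({1, 2, 3, 4, 5, 6}) = 0
Observe that G(7)..G(14) = 0, 1, 2, 3, 4, 5, 6, 0 repeats G(0)..G(7) = 0, 1, 2, 3, 4, 5, 6, 0.
For k >= max(S) = 8, G(k) is determined by the previous 8 values G(k-8)..G(k-1); a window of 8 consecutive values has recurred shifted by 7, so by induction G(k + 7) = G(k) for all k >= 0: the sequence is periodic from the start with period 7.
One period: G(0..6) = 0, 1, 2, 3, 4, 5, 6.
52 mod 7 = 3, so G(52) = G(3) = 3.

3


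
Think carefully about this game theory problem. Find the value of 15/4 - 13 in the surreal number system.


x = 15/4, y = 13
Converting to common denominator: 4
x = 15/4, y = 52/4
x - y = 15/4 - 13 = -37/4

-37/4


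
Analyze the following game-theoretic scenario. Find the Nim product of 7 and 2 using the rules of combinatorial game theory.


Nim multiplication is bilinear over XOR: (u XOR v) * w = (u*w) XOR (v*w).
So we split each operand into its bit components and XOR the pairwise Nim products.
7 = 1 + 2 + 4 (as XOR of powers of 2).
2 = 2 (as XOR of powers of 2).
Using the standard Nim-product table on single bits:
  2*2 = 3,   2*4 = 8,   2*8 = 12,
  4*4 = 6,   4*8 = 11,  8*8 = 13,
and  1*x = x (identity), k*l = l*k (commutative).
Pairwise Nim products:
  1 * 2 = 2
  2 * 2 = 3
  4 * 2 = 8
XOR them: 2 XOR 3 XOR 8 = 9.
Result: 7 * 2 = 9 (in Nim).

9


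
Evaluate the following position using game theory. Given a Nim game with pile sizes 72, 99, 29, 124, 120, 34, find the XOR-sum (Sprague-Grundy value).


We need the XOR (exclusive or) of all pile sizes.
After XOR-ing pile 1 (size 72): 0 XOR 72 = 72
After XOR-ing pile 2 (size 99): 72 XOR 99 = 43
After XOR-ing pile 3 (size 29): 43 XOR 29 = 54
After XOR-ing pile 4 (size 124): 54 XOR 124 = 74
After XOR-ing pile 5 (size 120): 74 XOR 120 = 50
After XOR-ing pile 6 (size 34): 50 XOR 34 = 16
The Nim-value of this position is 16.

16


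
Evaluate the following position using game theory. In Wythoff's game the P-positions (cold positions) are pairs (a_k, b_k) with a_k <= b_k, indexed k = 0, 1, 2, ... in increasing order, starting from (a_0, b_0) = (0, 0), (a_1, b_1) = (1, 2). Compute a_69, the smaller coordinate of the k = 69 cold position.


By Wythoff's theorem, a_k = floor(k * phi) and b_k = floor(k * phi^2) = a_k + k, where phi = (1 + sqrt(5))/2 is the golden ratio.
phi = (1 + sqrt(5))/2 = 1.618034
k = 69
k * phi = 69 * 1.618034 = 111.644345
a_69 = floor(k * phi) = 111

111


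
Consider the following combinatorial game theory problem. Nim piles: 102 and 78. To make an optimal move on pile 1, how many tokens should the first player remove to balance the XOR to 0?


Piles: 102 and 78
Current XOR: 102 XOR 78 = 40 (non-zero, so this is an N-position).
To make the XOR zero, we need to find a move that balances the piles.
For pile 1 (size 102): target = 102 XOR 40 = 78
We reduce pile 1 from 102 to 78.
Tokens removed: 102 - 78 = 24
Verification: 78 XOR 78 = 0

24


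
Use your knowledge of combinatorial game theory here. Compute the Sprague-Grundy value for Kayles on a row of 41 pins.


Kayles: a move removes 1 or 2 adjacent pins from a contiguous row.
Removing pins from a row of k leaves two independent rows (a, b) with a + b = k - 1 (one pin) or a + b = k - 2 (two pins); an end removal gives a = 0.
By Sprague-Grundy, G(k) = mex{ G(a) XOR G(b) } over all these splits. G(0) = 0.
G(1): splits (0,0):0^0=0 -> mex({0}) = 1
G(2): splits (0,1):0^1=1 (0,0):0^0=0 -> mex({0, 1}) = 2
G(3): splits (0,2):0^2=2 (1,1):1^1=0 (0,1):0^1=1 -> mex({0, 1, 2}) = 3
G(4): splits (0,3):0^3=3 (1,2):1^2=3 (0,2):0^2=2 (1,1):1^1=0 -> mex({0, 2, 3}) = 1
G(5): splits (0,4):0^1=1 (1,3):1^3=2 (2,2):2^2=0 (0,3):0^3=3 (1,2):1^2=3 -> mex({0, 1, 2, 3}) = 4
G(6) = mex({0, 1, 2, 4}) = 3
G(7) = mex({0, 1, 3, 4, 5}) = 2
G(8) = mex({0, 2, 3, 5, 6}) = 1
G(9) = mex({0, 1, 2, 3, 6, 7}) = 4
G(10) = mex({0, 1, 3, 4, 5, 7}) = 2
G(11) = mex({0, 1, 2, 3, 4, 5}) = 6
G(12) = mex({0, 1, 2, 3, 5, 6, 7}) = 4
G(13) = mex({0, 2, 3, 4, 6, 7}) = 1
G(14) = mex({0, 1, 4, 5, 6, 7}) = 2
G(15) = mex({0, 1, 2, 3, 4, 5, 6}) = 7
G(16) = mex({0, 2, 3, 5, 6, 7}) = 1
G(17) = mex({0, 1, 2, 3, 5, 6, 7}) = 4
G(18) = mex({0, 1, 2, 4, 5, 6}) = 3
G(19) = mex({0, 1, 3, 4, 5, 7}) = 2
G(20) = mex({0, 2, 3, 4, 5, 6, 7}) = 1
G(21) = mex({0, 1, 2, 3, 5, 6, 7}) = 4
G(22) = mex({0, 1, 2, 3, 4, 5, 7}) = 6
G(23) = mex({0, 1, 2, 3, 4, 5, 6}) = 7
G(24) = mex({0, 1, 2, 3, 5, 6, 7}) = 4
G(25) = mex({0, 2, 3, 4, 6, 7}) = 1
G(26) = mex({0, 1, 3, 4, 5, 6, 7}) = 2
G(27) = mex({0, 1, 2, 3, 4, 5, 6, 7}) = 8
G(28) = mex({0, 1, 2, 3, 4, 6, 7, 8}) = 5
G(29) = mex({0, 1, 2, 3, 5, 6, 7, 8, 9}) = 4
G(30) = mex({0, 1, 2, 3, 4, 5, 6, 9, 10}) = 7
G(31) = mex({0, 1, 3, 4, 5, 7, 10, 11}) = 2
G(32) = mex({0, 2, 3, 4, 5, 6, 7, 9, 11}) = 1
G(33) = mex({0, 1, 2, 3, 4, 5, 6, 7, 9, 12}) = 8
G(34) = mex({0, 1, 2, 3, 4, 5, 7, 8, 11, 12}) = 6
G(35) = mex({0, 1, 2, 3, 4, 5, 6, 8, 9, 10, 11}) = 7
G(36) = mex({0, 1, 2, 3, 5, 6, 7, 9, 10}) = 4
G(37) = mex({0, 2, 3, 4, 6, 7, 9, 10, 11, 12}) = 1
G(38) = mex({0, 1, 3, 4, 5, 6, 7, 9, 10, 11, 12}) = 2
G(39) = mex({0, 1, 2, 4, 5, 6, 7, 9, 10, 12, 14}) = 3
G(40) = mex({0, 2, 3, 4, 6, 7, 11, 12, 14}) = 1
G(41) = mex({0, 1, 2, 3, 5, 6, 7, 9, 10, 11, 12}) = 4
Therefore G(41) = 4.

4


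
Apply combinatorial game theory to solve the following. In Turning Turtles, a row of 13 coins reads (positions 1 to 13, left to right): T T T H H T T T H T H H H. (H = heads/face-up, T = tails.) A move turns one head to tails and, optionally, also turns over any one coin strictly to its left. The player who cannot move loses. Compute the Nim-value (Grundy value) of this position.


Coins: T T T H H T T T H T H H H
Key fact: a single head at position k behaves exactly like a Nim heap of size k (turning it to T and optionally flipping a coin at j < k corresponds to moving the heap from k to j, or to 0), and heads combine as a disjunctive sum (two heads at the same place would cancel, matching j XOR j = 0). So the Nim-value is the XOR of the 1-indexed positions of the heads.
Face-up positions (1-indexed): [4, 5, 9, 11, 12, 13]
XOR 0 with 4: 0 XOR 4 = 4
XOR 4 with 5: 4 XOR 5 = 1
XOR 1 with 9: 1 XOR 9 = 8
XOR 8 with 11: 8 XOR 11 = 3
XOR 3 with 12: 3 XOR 12 = 15
XOR 15 with 13: 15 XOR 13 = 2
Nim-value = 2

2


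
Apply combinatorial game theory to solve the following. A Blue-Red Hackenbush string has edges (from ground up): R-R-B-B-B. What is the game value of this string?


Edges (from ground): R-R-B-B-B
By Berlekamp's sign-expansion rule, a Blue-Red Hackenbush stalk has the value of the surreal number whose sign sequence is the edge sequence with B -> + and R -> -.
Sign sequence: --+++
Trace the sign expansion in the surreal number tree, starting from 0:
Edge 1: R (sign -) -> bounds (-inf, 0), value = -1
Edge 2: R (sign -) -> bounds (-inf, -1), value = -2
Edge 3: B (sign +) -> bounds (-2, -1), value = -3/2
Edge 4: B (sign +) -> bounds (-3/2, -1), value = -5/4
Edge 5: B (sign +) -> bounds (-5/4, -1), value = -9/8
Game value = -9/8

-9/8


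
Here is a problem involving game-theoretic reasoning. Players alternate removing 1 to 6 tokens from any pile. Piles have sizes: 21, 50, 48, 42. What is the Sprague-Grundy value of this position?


Subtraction set: {1, 2, 3, 4, 5, 6}
For this subtraction set, G(n) = n mod 7 (period = max + 1 = 7).
Pile 1 (size 21): G(21) = 21 mod 7 = 0
Pile 2 (size 50): G(50) = 50 mod 7 = 1
Pile 3 (size 48): G(48) = 48 mod 7 = 6
Pile 4 (size 42): G(42) = 42 mod 7 = 0
Total Grundy value = XOR of all: 0 XOR 1 XOR 6 XOR 0 = 7

7


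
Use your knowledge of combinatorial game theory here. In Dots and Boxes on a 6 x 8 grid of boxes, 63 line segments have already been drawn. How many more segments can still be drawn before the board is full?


Grid: 6 x 8 boxes, i.e. 7 rows and 9 columns of dots.
Horizontal edges: (rows + 1) * cols = 7 * 8 = 56
Vertical edges: rows * (cols + 1) = 6 * 9 = 54
Total edges: 56 + 54 = 110
Edges drawn: 63
Remaining: 110 - 63 = 47

47


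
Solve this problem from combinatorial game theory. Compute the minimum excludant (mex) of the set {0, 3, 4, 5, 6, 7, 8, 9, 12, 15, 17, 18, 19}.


Set = {0, 3, 4, 5, 6, 7, 8, 9, 12, 15, 17, 18, 19}
0 is in the set.
1 is NOT in the set. This is the mex.
mex = 1

1


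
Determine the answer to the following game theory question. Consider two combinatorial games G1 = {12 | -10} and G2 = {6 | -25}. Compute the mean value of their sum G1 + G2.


G1 = {12 | -10}, G2 = {6 | -25}
Each is a switch {a | b} with numbers a > b; its mean value is (a + b)/2, and mean value is additive over game sums: m(G1 + G2) = m(G1) + m(G2).
Mean of G1 = (12 + (-10))/2 = 2/2 = 1
Mean of G2 = (6 + (-25))/2 = -19/2 = -19/2
Mean of G1 + G2 = 1 + -19/2 = -17/2

-17/2


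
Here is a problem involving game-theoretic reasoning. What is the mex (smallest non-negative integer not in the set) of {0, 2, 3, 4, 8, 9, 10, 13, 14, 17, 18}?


Set = {0, 2, 3, 4, 8, 9, 10, 13, 14, 17, 18}
0 is in the set.
1 is NOT in the set. This is the mex.
mex = 1

1


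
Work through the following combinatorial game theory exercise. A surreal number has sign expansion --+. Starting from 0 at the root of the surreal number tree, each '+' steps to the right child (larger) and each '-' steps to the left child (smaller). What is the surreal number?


Sign expansion: --+
Rule: track bounds (lo, hi), initially (-inf, +inf). On '+', the current value becomes lo and we move to the simplest number in (value, hi): value + 1 if hi = +inf, otherwise the midpoint (value + hi)/2. On '-', the current value becomes hi and we move to value - 1 if lo = -inf, otherwise the midpoint (lo + value)/2.
Start at 0.
Step 1: sign = -, move left. Bounds: (-inf, 0). Value = -1
Step 2: sign = -, move left. Bounds: (-inf, -1). Value = -2
Step 3: sign = +, move right. Bounds: (-2, -1). Value = -3/2
The surreal number with sign expansion --+ is -3/2.

-3/2


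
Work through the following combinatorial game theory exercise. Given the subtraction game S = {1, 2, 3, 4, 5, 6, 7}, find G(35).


The subtraction set is S = {1, 2, 3, 4, 5, 6, 7}.
G(k) = mex{ G(k - s) : s in S, s <= k }. We compute iteratively: G(0) = 0.
G(1) = mex({0}) = 1
G(2) = mex({0, 1}) = 2
G(3) = mex({0, 1, 2}) = 3
G(4) = mex({0, 1, 2, 3}) = 4
G(5) = mex({0, 1, 2, 3, 4}) = 5
G(6) = mex({0, 1, 2, 3, 4, 5}) = 6
G(7) = mex({0, 1, 2, 3, 4, 5, 6}) = 7
G(8) = mex({1, 2, 3, 4, 5, 6, 7}) = 0
G(9) = mex({0, 2, 3, 4, 5, 6, 7}) = 1
G(10) = mex({0, 1, 3, 4, 5, 6, 7}) = 2
G(11) = mex({0, 1, 2, 4, 5, 6, 7}) = 3
G(12) = mex({0, 1, 2, 3, 5, 6, 7}) = 4
G(13) = mex({0, 1, 2, 3, 4, 6, 7}) = 5
G(14) = mex({0, 1, 2, 3, 4, 5, 7}) = 6
Observe that G(8)..G(14) = 0, 1, 2, 3, 4, 5, 6 repeats G(0)..G(6) = 0, 1, 2, 3, 4, 5, 6.
For k >= max(S) = 7, G(k) is determined by the previous 7 values G(k-7)..G(k-1); a window of 7 consecutive values has recurred shifted by 8, so by induction G(k + 8) = G(k) for all k >= 0: the sequence is periodic from the start with period 8.
One period: G(0..7) = 0, 1, 2, 3, 4, 5, 6, 7.
35 mod 8 = 3, so G(35) = G(3) = 3.

3


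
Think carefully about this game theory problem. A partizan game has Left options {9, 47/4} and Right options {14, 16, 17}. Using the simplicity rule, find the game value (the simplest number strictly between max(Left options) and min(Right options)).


Left options: {9, 47/4}, max = 47/4
Right options: {14, 16, 17}, min = 14
All options are numbers and max(Left) < min(Right), so by the simplicity theorem the value is the simplest (earliest-born) number strictly between 47/4 and 14.
Integers 12 through 13 all lie strictly between 47/4 and 14.
Among integers, the simplest (lowest birthday = smallest |n|; 0 is born on day 0, +-n on day n) is 12.
No non-integer in the interval can be simpler: if x is a non-integer in the interval, then floor(x) or ceil(x) also lies in the interval (the interval contains an integer), and both are proper prefixes of x's sign expansion, i.e. born earlier. So the game value is 12.
Game value = 12

12


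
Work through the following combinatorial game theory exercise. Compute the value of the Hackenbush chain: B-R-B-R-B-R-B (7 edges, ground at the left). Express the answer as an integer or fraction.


Edges (from ground): B-R-B-R-B-R-B
By Berlekamp's sign-expansion rule, a Blue-Red Hackenbush stalk has the value of the surreal number whose sign sequence is the edge sequence with B -> + and R -> -.
Sign sequence: +-+-+-+
Trace the sign expansion in the surreal number tree, starting from 0:
Edge 1: B (sign +) -> bounds (0, +inf), value = 1
Edge 2: R (sign -) -> bounds (0, 1), value = 1/2
Edge 3: B (sign +) -> bounds (1/2, 1), value = 3/4
Edge 4: R (sign -) -> bounds (1/2, 3/4), value = 5/8
Edge 5: B (sign +) -> bounds (5/8, 3/4), value = 11/16
Edge 6: R (sign -) -> bounds (5/8, 11/16), value = 21/32
Edge 7: B (sign +) -> bounds (21/32, 11/16), value = 43/64
Game value = 43/64

43/64


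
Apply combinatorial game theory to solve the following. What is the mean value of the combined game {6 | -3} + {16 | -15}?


G1 = {6 | -3}, G2 = {16 | -15}
Each is a switch {a | b} with numbers a > b; its mean value is (a + b)/2, and mean value is additive over game sums: m(G1 + G2) = m(G1) + m(G2).
Mean of G1 = (6 + (-3))/2 = 3/2 = 3/2
Mean of G2 = (16 + (-15))/2 = 1/2 = 1/2
Mean of G1 + G2 = 3/2 + 1/2 = 2

2


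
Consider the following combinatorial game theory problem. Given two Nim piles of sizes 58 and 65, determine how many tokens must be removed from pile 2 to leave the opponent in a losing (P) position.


Piles: 58 and 65
Current XOR: 58 XOR 65 = 123 (non-zero, so this is an N-position).
To make the XOR zero, we need to find a move that balances the piles.
For pile 2 (size 65): target = 65 XOR 123 = 58
We reduce pile 2 from 65 to 58.
Tokens removed: 65 - 58 = 7
Verification: 58 XOR 58 = 0

7


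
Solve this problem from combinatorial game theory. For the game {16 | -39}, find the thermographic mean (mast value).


Game = {16 | -39}, a switch {a | b} with numbers a > b.
Its thermograph has left wall a - t and right wall b + t, which meet at t = (a - b)/2, where both equal (a + b)/2. So the mast (mean value) is at (a + b)/2.
Mean = (16 + (-39))/2 = -23/2 = -23/2

-23/2


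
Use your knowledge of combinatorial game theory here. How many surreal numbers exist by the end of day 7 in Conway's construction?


Day 0: {|} = 0 is born. Count = 1.
Day n: the number of surreal numbers born by day n is 2^(n+1) - 1.
By day 0: 2^1 - 1 = 1
By day 1: 2^2 - 1 = 3
By day 2: 2^3 - 1 = 7
By day 3: 2^4 - 1 = 15
By day 4: 2^5 - 1 = 31
By day 5: 2^6 - 1 = 63
By day 6: 2^7 - 1 = 127
By day 7: 2^8 - 1 = 255
By day 7: 255 surreal numbers.

255


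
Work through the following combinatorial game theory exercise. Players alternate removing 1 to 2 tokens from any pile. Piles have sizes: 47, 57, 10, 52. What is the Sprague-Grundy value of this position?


Subtraction set: {1, 2}
For this subtraction set, G(n) = n mod 3 (period = max + 1 = 3).
Pile 1 (size 47): G(47) = 47 mod 3 = 2
Pile 2 (size 57): G(57) = 57 mod 3 = 0
Pile 3 (size 10): G(10) = 10 mod 3 = 1
Pile 4 (size 52): G(52) = 52 mod 3 = 1
Total Grundy value = XOR of all: 2 XOR 0 XOR 1 XOR 1 = 2

2


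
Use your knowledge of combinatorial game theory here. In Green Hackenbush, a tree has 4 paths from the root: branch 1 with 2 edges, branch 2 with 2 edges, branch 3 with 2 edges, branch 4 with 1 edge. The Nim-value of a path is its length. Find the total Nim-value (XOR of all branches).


The tree has 4 branches from the ground vertex.
In Green Hackenbush, the Nim-value of a simple path of length k is k.
Branch 1: length 2, Nim-value = 2
Branch 2: length 2, Nim-value = 2
Branch 3: length 2, Nim-value = 2
Branch 4: length 1, Nim-value = 1
Total Nim-value = XOR of all branch values:
0 XOR 2 = 2
2 XOR 2 = 0
0 XOR 2 = 2
2 XOR 1 = 3
Nim-value of the tree = 3

3


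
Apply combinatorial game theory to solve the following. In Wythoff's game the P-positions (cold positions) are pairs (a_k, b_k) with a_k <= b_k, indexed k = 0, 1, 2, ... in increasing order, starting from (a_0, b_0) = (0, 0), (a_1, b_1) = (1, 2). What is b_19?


By Wythoff's theorem, a_k = floor(k * phi) and b_k = floor(k * phi^2) = a_k + k, where phi = (1 + sqrt(5))/2 is the golden ratio.
phi = (1 + sqrt(5))/2 = 1.618034
phi^2 = phi + 1 = 2.618034
k = 19
k * phi^2 = 19 * 2.618034 = 49.742646
b_19 = floor(k * phi^2) = 49 (check: a_19 + k = 30 + 19 = 49)

49


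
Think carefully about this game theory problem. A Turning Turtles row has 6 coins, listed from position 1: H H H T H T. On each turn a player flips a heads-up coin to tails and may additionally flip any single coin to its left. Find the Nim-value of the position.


Coins: H H H T H T
Key fact: a single head at position k behaves exactly like a Nim heap of size k (turning it to T and optionally flipping a coin at j < k corresponds to moving the heap from k to j, or to 0), and heads combine as a disjunctive sum (two heads at the same place would cancel, matching j XOR j = 0). So the Nim-value is the XOR of the 1-indexed positions of the heads.
Face-up positions (1-indexed): [1, 2, 3, 5]
XOR 0 with 1: 0 XOR 1 = 1
XOR 1 with 2: 1 XOR 2 = 3
XOR 3 with 3: 3 XOR 3 = 0
XOR 0 with 5: 0 XOR 5 = 5
Nim-value = 5

5
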